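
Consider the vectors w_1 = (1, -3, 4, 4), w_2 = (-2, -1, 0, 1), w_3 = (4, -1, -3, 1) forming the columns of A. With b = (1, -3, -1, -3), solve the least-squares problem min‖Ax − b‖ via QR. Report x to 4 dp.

q_1 = w_1/‖w_1‖ = (1, -3, 4, 4)/6.4807 = (0.1543, -0.4629, 0.6172, 0.6172).
r_{12} = q_1·w_2 = 0.7715.
u_2 = w_2 − 0.7715·q_1 = (-2.1190, -0.6429, -0.4762, 0.5238).
‖u_2‖ = 2.3248, so q_2 = (-0.9115, -0.2765, -0.2048, 0.2253).
r_{13} = q_1·w_3 = -0.1543; r_{23} = q_2·w_3 = -2.5296.
u_3 = w_3 + 0.1543·q_1 + 2.5296·q_2 = (1.7181, -1.7709, -3.4229, 1.6652).
‖u_3‖ = 4.5362, so q_3 = (0.3787, -0.3904, -0.7546, 0.3671).
Qᵀb = (-0.9258, -0.5530, 1.2032).
Back-substitute: x_3 = 1.2032/4.5362 = 0.2653.
x_2 = (-0.5530 + 2.5296·0.2653)/2.3248 = 0.0507.
x_1 = (-0.9258 − 0.7715·0.0507 + 0.1543·0.2653)/6.4807 = -0.1426.

x = (-0.1426, 0.0507, 0.2653)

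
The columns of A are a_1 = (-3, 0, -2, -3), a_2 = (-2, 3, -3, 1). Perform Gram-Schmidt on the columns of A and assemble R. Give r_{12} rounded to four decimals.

r_{12} = 1.9188

a_1 = (-3, 0, -2, -3); ‖a_1‖ = 4.6904, so e_1 = (-0.6396, 0.0000, -0.4264, -0.6396).
r_{12} = e_1·a_2 = 1.9188.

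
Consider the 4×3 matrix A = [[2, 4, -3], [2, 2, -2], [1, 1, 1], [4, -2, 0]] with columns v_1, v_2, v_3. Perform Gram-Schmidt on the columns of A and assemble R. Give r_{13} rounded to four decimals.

v_1 = (2, 2, 1, 4); ‖v_1‖ = 5.0000, so e_1 = (0.4000, 0.4000, 0.2000, 0.8000).
r_{13} = e_1·v_3 = -1.8000.

r_{13} = -1.8000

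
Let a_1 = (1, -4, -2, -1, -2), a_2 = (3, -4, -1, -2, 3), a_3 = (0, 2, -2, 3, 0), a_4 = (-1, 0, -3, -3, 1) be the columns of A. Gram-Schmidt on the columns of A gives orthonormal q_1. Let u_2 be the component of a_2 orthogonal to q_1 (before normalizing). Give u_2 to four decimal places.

u_2 = (2.3462, -1.3846, 0.3077, -1.3462, 4.3077)

a_1 = (1, -4, -2, -1, -2); ‖a_1‖ = 5.0990, so q_1 = (0.1961, -0.7845, -0.3922, -0.1961, -0.3922).
q_1·a_2 = 0.1961·3 + (-0.7845)·(-4) + (-0.3922)·(-1) + (-0.1961)·(-2) + (-0.3922)·3 = 3.3340.
u_2 = a_2 − 3.3340·q_1 = (2.3462, -1.3846, 0.3077, -1.3462, 4.3077).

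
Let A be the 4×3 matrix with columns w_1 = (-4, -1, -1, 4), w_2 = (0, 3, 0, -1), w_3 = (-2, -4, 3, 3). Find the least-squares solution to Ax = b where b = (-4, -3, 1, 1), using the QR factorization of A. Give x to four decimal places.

x = (0.3433, -0.0440, 0.4771)

w_1 = (-4, -1, -1, 4); ‖w_1‖ = 5.8310, so q_1 = (-0.6860, -0.1715, -0.1715, 0.6860).
q_1·w_2 = (-0.6860)·0 + (-0.1715)·3 + (-0.1715)·0 + 0.6860·(-1) = -1.2005.
u_2 = w_2 + 1.2005·q_1 = (-0.8235, 2.7941, -0.2059, -0.1765).
‖u_2‖ = 2.9255, so q_2 = (-0.2815, 0.9551, -0.0704, -0.0603).
q_1·w_3 = (-0.6860)·(-2) + (-0.1715)·(-4) + (-0.1715)·3 + 0.6860·3 = 3.6015; q_2·w_3 = (-0.2815)·(-2) + 0.9551·(-4) + (-0.0704)·3 + (-0.0603)·3 = -3.6494.
u_3 = w_3 − 3.6015·q_1 + 3.6494·q_2 = (-0.5567, 0.1031, 3.3608, 0.3093).
‖u_3‖ = 3.4222, so q_3 = (-0.1627, 0.0301, 0.9821, 0.0904).
Qᵀb = (3.7730, -1.8699, 1.6328).
Back-substitute: x_3 = 1.6328/3.4222 = 0.4771.
x_2 = (-1.8699 + 3.6494·0.4771)/2.9255 = -0.0440.
x_1 = (3.7730 + 1.2005·(-0.0440) − 3.6015·0.4771)/5.8310 = 0.3433.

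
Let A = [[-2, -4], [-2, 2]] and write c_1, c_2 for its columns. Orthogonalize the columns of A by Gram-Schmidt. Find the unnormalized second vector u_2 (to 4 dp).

u_2 = (-3.0000, 3.0000)

q_1 = c_1/‖c_1‖ = (-2, -2)/2.8284 = (-0.7071, -0.7071).
r_{12} = q_1·c_2 = 1.4142.
u_2 = c_2 − 1.4142·q_1 = (-3.0000, 3.0000).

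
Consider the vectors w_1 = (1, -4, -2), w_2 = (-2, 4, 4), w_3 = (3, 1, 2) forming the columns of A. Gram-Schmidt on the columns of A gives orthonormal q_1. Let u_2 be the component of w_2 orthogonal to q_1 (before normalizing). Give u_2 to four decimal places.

w_1 = (1, -4, -2); ‖w_1‖ = 4.5826, so q_1 = (0.2182, -0.8729, -0.4364).
q_1·w_2 = 0.2182·(-2) + (-0.8729)·4 + (-0.4364)·4 = -5.6737.
u_2 = w_2 + 5.6737·q_1 = (-0.7619, -0.9524, 1.5238).

u_2 = (-0.7619, -0.9524, 1.5238)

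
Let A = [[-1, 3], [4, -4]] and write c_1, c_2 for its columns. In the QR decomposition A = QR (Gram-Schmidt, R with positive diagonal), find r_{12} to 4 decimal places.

r_{12} = -4.6082

q_1 = c_1/‖c_1‖ = (-1, 4)/4.1231 = (-0.2425, 0.9701).
r_{12} = q_1·c_2 = -4.6082.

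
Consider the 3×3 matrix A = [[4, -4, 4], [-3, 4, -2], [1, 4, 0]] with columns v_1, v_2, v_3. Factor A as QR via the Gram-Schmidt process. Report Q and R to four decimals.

q_1 = v_1/‖v_1‖ = (4, -3, 1)/5.0990 = (0.7845, -0.5883, 0.1961).
r_{12} = q_1·v_2 = -4.7068.
u_2 = v_2 + 4.7068·q_1 = (-0.3077, 1.2308, 4.9231).
‖u_2‖ = 5.0839, so q_2 = (-0.0605, 0.2421, 0.9684).
r_{13} = q_1·v_3 = 4.3146; r_{23} = q_2·v_3 = -0.7263.
u_3 = v_3 − 4.3146·q_1 + 0.7263·q_2 = (0.5714, 0.7143, -0.1429).
‖u_3‖ = 0.9258, so q_3 = (0.6172, 0.7715, -0.1543).

Q = [[0.7845, -0.0605, 0.6172], [-0.5883, 0.2421, 0.7715], [0.1961, 0.9684, -0.1543]], R = [[5.0990, -4.7068, 4.3146], [0.0000, 5.0839, -0.7263], [0.0000, 0.0000, 0.9258]]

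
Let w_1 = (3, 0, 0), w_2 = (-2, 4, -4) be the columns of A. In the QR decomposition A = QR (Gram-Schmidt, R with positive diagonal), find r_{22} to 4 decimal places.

r_{22} = 5.6569

w_1 = (3, 0, 0); ‖w_1‖ = 3.0000, so q_1 = (1.0000, 0.0000, 0.0000).
q_1·w_2 = 1.0000·(-2) + 0.0000·4 + 0.0000·(-4) = -2.0000.
u_2 = w_2 + 2.0000·q_1 = (0.0000, 4.0000, -4.0000).
r_{22} = ‖u_2‖ = 5.6569.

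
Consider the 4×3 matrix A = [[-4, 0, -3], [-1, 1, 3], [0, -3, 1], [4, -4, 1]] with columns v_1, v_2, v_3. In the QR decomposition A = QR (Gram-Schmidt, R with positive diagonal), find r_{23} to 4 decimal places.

r_{23} = 0.6495

q_1 = v_1/‖v_1‖ = (-4, -1, 0, 4)/5.7446 = (-0.6963, -0.1741, 0.0000, 0.6963).
r_{12} = q_1·v_2 = -2.9593.
u_2 = v_2 + 2.9593·q_1 = (-2.0606, 0.4848, -3.0000, -1.9394).
‖u_2‖ = 4.1524, so q_2 = (-0.4962, 0.1168, -0.7225, -0.4671).
r_{23} = q_2·v_3 = 0.6495.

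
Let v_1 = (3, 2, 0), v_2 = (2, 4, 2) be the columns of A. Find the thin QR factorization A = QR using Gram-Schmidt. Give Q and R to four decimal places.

v_1 = (3, 2, 0); ‖v_1‖ = 3.6056, so q_1 = (0.8321, 0.5547, 0.0000).
q_1·v_2 = 0.8321·2 + 0.5547·4 + 0.0000·2 = 3.8829.
u_2 = v_2 − 3.8829·q_1 = (-1.2308, 1.8462, 2.0000).
‖u_2‖ = 2.9872, so q_2 = (-0.4120, 0.6180, 0.6695).

Q = [[0.8321, -0.4120], [0.5547, 0.6180], [0.0000, 0.6695]], R = [[3.6056, 3.8829], [0.0000, 2.9872]]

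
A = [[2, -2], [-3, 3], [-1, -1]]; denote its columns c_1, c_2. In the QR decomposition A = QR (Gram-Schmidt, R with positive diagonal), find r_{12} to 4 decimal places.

q_1 = c_1/‖c_1‖ = (2, -3, -1)/3.7417 = (0.5345, -0.8018, -0.2673).
r_{12} = q_1·c_2 = -3.2071.

r_{12} = -3.2071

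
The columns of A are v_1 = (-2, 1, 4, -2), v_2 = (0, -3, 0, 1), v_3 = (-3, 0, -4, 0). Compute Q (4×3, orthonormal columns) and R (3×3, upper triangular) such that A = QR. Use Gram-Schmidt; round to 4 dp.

Q = [[-0.4000, -0.1333, -0.8578], [0.2000, -0.9333, -0.0490], [0.8000, 0.2667, -0.4901], [-0.4000, 0.2000, -0.1470]], R = [[5.0000, -1.0000, -2.0000], [0.0000, 3.0000, -0.6667], [0.0000, 0.0000, 4.5338]]

v_1 = (-2, 1, 4, -2); ‖v_1‖ = 5.0000, so q_1 = (-0.4000, 0.2000, 0.8000, -0.4000).
q_1·v_2 = (-0.4000)·0 + 0.2000·(-3) + 0.8000·0 + (-0.4000)·1 = -1.0000.
u_2 = v_2 + 1.0000·q_1 = (-0.4000, -2.8000, 0.8000, 0.6000).
‖u_2‖ = 3.0000, so q_2 = (-0.1333, -0.9333, 0.2667, 0.2000).
q_1·v_3 = (-0.4000)·(-3) + 0.2000·0 + 0.8000·(-4) + (-0.4000)·0 = -2.0000; q_2·v_3 = (-0.1333)·(-3) + (-0.9333)·0 + 0.2667·(-4) + 0.2000·0 = -0.6667.
u_3 = v_3 + 2.0000·q_1 + 0.6667·q_2 = (-3.8889, -0.2222, -2.2222, -0.6667).
‖u_3‖ = 4.5338, so q_3 = (-0.8578, -0.0490, -0.4901, -0.1470).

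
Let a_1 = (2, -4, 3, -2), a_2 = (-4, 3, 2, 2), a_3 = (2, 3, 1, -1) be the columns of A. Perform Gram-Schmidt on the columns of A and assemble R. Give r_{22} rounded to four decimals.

r_{22} = 4.8148

a_1 = (2, -4, 3, -2); ‖a_1‖ = 5.7446, so e_1 = (0.3482, -0.6963, 0.5222, -0.3482).
e_1·a_2 = 0.3482·(-4) + (-0.6963)·3 + 0.5222·2 + (-0.3482)·2 = -3.1334.
u_2 = a_2 + 3.1334·e_1 = (-2.9091, 0.8182, 3.6364, 0.9091).
r_{22} = ‖u_2‖ = 4.8148.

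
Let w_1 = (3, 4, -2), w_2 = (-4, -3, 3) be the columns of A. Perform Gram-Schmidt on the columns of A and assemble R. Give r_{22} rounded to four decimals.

w_1 = (3, 4, -2); ‖w_1‖ = 5.3852, so e_1 = (0.5571, 0.7428, -0.3714).
e_1·w_2 = 0.5571·(-4) + 0.7428·(-3) + (-0.3714)·3 = -5.5709.
u_2 = w_2 + 5.5709·e_1 = (-0.8966, 1.1379, 0.9310).
r_{22} = ‖u_2‖ = 1.7221.

r_{22} = 1.7221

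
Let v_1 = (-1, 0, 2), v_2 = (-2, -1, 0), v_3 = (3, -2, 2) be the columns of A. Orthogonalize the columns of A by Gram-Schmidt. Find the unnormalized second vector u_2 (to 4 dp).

u_2 = (-1.6000, -1.0000, -0.8000)

v_1 = (-1, 0, 2); ‖v_1‖ = 2.2361, so q_1 = (-0.4472, 0.0000, 0.8944).
q_1·v_2 = (-0.4472)·(-2) + 0.0000·(-1) + 0.8944·0 = 0.8944.
u_2 = v_2 − 0.8944·q_1 = (-1.6000, -1.0000, -0.8000).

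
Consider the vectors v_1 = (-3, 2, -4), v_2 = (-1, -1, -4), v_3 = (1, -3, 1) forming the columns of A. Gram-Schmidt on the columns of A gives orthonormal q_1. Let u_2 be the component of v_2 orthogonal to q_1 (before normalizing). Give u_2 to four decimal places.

q_1 = v_1/‖v_1‖ = (-3, 2, -4)/5.3852 = (-0.5571, 0.3714, -0.7428).
r_{12} = q_1·v_2 = 3.1568.
u_2 = v_2 − 3.1568·q_1 = (0.7586, -2.1724, -1.6552).

u_2 = (0.7586, -2.1724, -1.6552)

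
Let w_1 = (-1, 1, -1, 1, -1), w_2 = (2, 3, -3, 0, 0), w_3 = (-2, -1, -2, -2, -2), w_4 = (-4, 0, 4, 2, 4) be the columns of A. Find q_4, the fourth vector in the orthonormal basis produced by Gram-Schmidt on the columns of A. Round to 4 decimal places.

w_1 = (-1, 1, -1, 1, -1); ‖w_1‖ = 2.2361, so q_1 = (-0.4472, 0.4472, -0.4472, 0.4472, -0.4472).
q_1·w_2 = (-0.4472)·2 + 0.4472·3 + (-0.4472)·(-3) + 0.4472·0 + (-0.4472)·0 = 1.7889.
u_2 = w_2 − 1.7889·q_1 = (2.8000, 2.2000, -2.2000, -0.8000, 0.8000).
‖u_2‖ = 4.3359, so q_2 = (0.6458, 0.5074, -0.5074, -0.1845, 0.1845).
q_1·w_3 = (-0.4472)·(-2) + 0.4472·(-1) + (-0.4472)·(-2) + 0.4472·(-2) + (-0.4472)·(-2) = 1.3416; q_2·w_3 = 0.6458·(-2) + 0.5074·(-1) + (-0.5074)·(-2) + (-0.1845)·(-2) + 0.1845·(-2) = -0.7842.
u_3 = w_3 − 1.3416·q_1 + 0.7842·q_2 = (-0.8936, -1.2021, -1.7979, -2.7447, -1.2553).
‖u_3‖ = 3.8190, so q_3 = (-0.2340, -0.3148, -0.4708, -0.7187, -0.3287).
q_1·w_4 = (-0.4472)·(-4) + 0.4472·0 + (-0.4472)·4 + 0.4472·2 + (-0.4472)·4 = -0.8944; q_2·w_4 = 0.6458·(-4) + 0.5074·0 + (-0.5074)·4 + (-0.1845)·2 + 0.1845·4 = -4.2436; q_3·w_4 = (-0.2340)·(-4) + (-0.3148)·0 + (-0.4708)·4 + (-0.7187)·2 + (-0.3287)·4 = -3.6993.
u_4 = w_4 + 0.8944·q_1 + 4.2436·q_2 + 3.6993·q_3 = (-2.5252, 1.3888, -0.2947, -1.0416, 3.1670).
‖u_4‖ = 4.4167, so q_4 = (-0.5717, 0.3144, -0.0667, -0.2358, 0.7171).

q_4 = (-0.5717, 0.3144, -0.0667, -0.2358, 0.7171)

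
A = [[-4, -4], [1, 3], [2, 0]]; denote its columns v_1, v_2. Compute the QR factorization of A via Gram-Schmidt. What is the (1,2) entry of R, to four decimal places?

r_{12} = 4.1461

q_1 = v_1/‖v_1‖ = (-4, 1, 2)/4.5826 = (-0.8729, 0.2182, 0.4364).
r_{12} = q_1·v_2 = 4.1461.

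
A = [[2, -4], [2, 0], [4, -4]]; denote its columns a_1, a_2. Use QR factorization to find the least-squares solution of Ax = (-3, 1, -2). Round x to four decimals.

x = (0.5000, 1.0000)

a_1 = (2, 2, 4); ‖a_1‖ = 4.8990, so e_1 = (0.4082, 0.4082, 0.8165).
e_1·a_2 = 0.4082·(-4) + 0.4082·0 + 0.8165·(-4) = -4.8990.
u_2 = a_2 + 4.8990·e_1 = (-2.0000, 2.0000, 0.0000).
‖u_2‖ = 2.8284, so e_2 = (-0.7071, 0.7071, 0.0000).
Qᵀb = (-2.4495, 2.8284).
Back-substitute: x_2 = 2.8284/2.8284 = 1.0000.
x_1 = (-2.4495 + 4.8990·1.0000)/4.8990 = 0.5000.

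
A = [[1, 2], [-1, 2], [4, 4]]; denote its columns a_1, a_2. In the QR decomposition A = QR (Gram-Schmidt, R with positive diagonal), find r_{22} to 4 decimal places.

a_1 = (1, -1, 4); ‖a_1‖ = 4.2426, so q_1 = (0.2357, -0.2357, 0.9428).
q_1·a_2 = 0.2357·2 + (-0.2357)·2 + 0.9428·4 = 3.7712.
u_2 = a_2 − 3.7712·q_1 = (1.1111, 2.8889, 0.4444).
r_{22} = ‖u_2‖ = 3.1269.

r_{22} = 3.1269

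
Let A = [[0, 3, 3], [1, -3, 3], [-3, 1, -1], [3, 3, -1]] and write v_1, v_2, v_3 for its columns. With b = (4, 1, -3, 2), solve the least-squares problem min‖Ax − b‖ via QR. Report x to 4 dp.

x = (0.6412, 0.4740, 0.7986)

v_1 = (0, 1, -3, 3); ‖v_1‖ = 4.3589, so q_1 = (0.0000, 0.2294, -0.6882, 0.6882).
q_1·v_2 = 0.0000·3 + 0.2294·(-3) + (-0.6882)·1 + 0.6882·3 = 0.6882.
u_2 = v_2 − 0.6882·q_1 = (3.0000, -3.1579, 1.4737, 2.5263).
‖u_2‖ = 5.2466, so q_2 = (0.5718, -0.6019, 0.2809, 0.4815).
q_1·v_3 = 0.0000·3 + 0.2294·3 + (-0.6882)·(-1) + 0.6882·(-1) = 0.6882; q_2·v_3 = 0.5718·3 + (-0.6019)·3 + 0.2809·(-1) + 0.4815·(-1) = -0.8527.
u_3 = v_3 − 0.6882·q_1 + 0.8527·q_2 = (3.4876, 2.3289, -0.2868, -1.0631).
‖u_3‖ = 4.3358, so q_3 = (0.8044, 0.5371, -0.0661, -0.2452).
Qᵀb = (3.6707, 1.8057, 3.4626).
Back-substitute: x_3 = 3.4626/4.3358 = 0.7986.
x_2 = (1.8057 + 0.8527·0.7986)/5.2466 = 0.4740.
x_1 = (3.6707 − 0.6882·0.4740 − 0.6882·0.7986)/4.3589 = 0.6412.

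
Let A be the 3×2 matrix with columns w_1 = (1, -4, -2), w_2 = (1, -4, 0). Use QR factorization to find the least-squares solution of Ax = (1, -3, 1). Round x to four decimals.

w_1 = (1, -4, -2); ‖w_1‖ = 4.5826, so q_1 = (0.2182, -0.8729, -0.4364).
q_1·w_2 = 0.2182·1 + (-0.8729)·(-4) + (-0.4364)·0 = 3.7097.
u_2 = w_2 − 3.7097·q_1 = (0.1905, -0.7619, 1.6190).
‖u_2‖ = 1.7995, so q_2 = (0.1059, -0.4234, 0.8997).
Qᵀb = (2.4004, 2.2758).
Back-substitute: x_2 = 2.2758/1.7995 = 1.2647.
x_1 = (2.4004 − 3.7097·1.2647)/4.5826 = -0.5000.

x = (-0.5000, 1.2647)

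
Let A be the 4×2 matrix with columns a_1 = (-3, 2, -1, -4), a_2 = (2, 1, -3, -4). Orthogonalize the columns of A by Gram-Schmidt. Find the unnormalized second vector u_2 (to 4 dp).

e_1 = a_1/‖a_1‖ = (-3, 2, -1, -4)/5.4772 = (-0.5477, 0.3651, -0.1826, -0.7303).
r_{12} = e_1·a_2 = 2.7386.
u_2 = a_2 − 2.7386·e_1 = (3.5000, 0.0000, -2.5000, -2.0000).

u_2 = (3.5000, 0.0000, -2.5000, -2.0000)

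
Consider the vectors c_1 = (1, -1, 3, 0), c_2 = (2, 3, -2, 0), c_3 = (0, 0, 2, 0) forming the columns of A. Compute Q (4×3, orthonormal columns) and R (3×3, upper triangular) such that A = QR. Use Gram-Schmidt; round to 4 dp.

e_1 = c_1/‖c_1‖ = (1, -1, 3, 0)/3.3166 = (0.3015, -0.3015, 0.9045, 0.0000).
r_{12} = e_1·c_2 = -2.1106.
u_2 = c_2 + 2.1106·e_1 = (2.6364, 2.3636, -0.0909, 0.0000).
‖u_2‖ = 3.5420, so e_2 = (0.7443, 0.6673, -0.0257, 0.0000).
r_{13} = e_1·c_3 = 1.8091; r_{23} = e_2·c_3 = -0.0513.
u_3 = c_3 − 1.8091·e_1 + 0.0513·e_2 = (-0.5072, 0.5797, 0.3623, 0.0000).
‖u_3‖ = 0.8513, so e_3 = (-0.5959, 0.6810, 0.4256, 0.0000).

Q = [[0.3015, 0.7443, -0.5959], [-0.3015, 0.6673, 0.6810], [0.9045, -0.0257, 0.4256], [0.0000, 0.0000, 0.0000]], R = [[3.3166, -2.1106, 1.8091], [0.0000, 3.5420, -0.0513], [0.0000, 0.0000, 0.8513]]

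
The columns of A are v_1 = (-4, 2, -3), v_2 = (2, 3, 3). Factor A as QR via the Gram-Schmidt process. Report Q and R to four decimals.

Q = [[-0.7428, 0.1143], [0.3714, 0.8902], [-0.5571, 0.4410]], R = [[5.3852, -2.0426], [0.0000, 4.2223]]

q_1 = v_1/‖v_1‖ = (-4, 2, -3)/5.3852 = (-0.7428, 0.3714, -0.5571).
r_{12} = q_1·v_2 = -2.0426.
u_2 = v_2 + 2.0426·q_1 = (0.4828, 3.7586, 1.8621).
‖u_2‖ = 4.2223, so q_2 = (0.1143, 0.8902, 0.4410).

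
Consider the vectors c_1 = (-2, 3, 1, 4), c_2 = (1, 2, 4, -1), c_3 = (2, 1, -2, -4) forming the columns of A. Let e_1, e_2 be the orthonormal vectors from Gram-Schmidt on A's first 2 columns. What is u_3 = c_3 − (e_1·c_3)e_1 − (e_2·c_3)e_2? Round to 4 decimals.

e_1 = c_1/‖c_1‖ = (-2, 3, 1, 4)/5.4772 = (-0.3651, 0.5477, 0.1826, 0.7303).
r_{12} = e_1·c_2 = 0.7303.
u_2 = c_2 − 0.7303·e_1 = (1.2667, 1.6000, 3.8667, -1.5333).
‖u_2‖ = 4.6332, so e_2 = (0.2734, 0.3453, 0.8346, -0.3309).
r_{13} = e_1·c_3 = -3.4689; r_{23} = e_2·c_3 = 0.5468.
u_3 = c_3 + 3.4689·e_1 − 0.5468·e_2 = (0.5839, 2.7112, -1.8230, -1.2857).

u_3 = (0.5839, 2.7112, -1.8230, -1.2857)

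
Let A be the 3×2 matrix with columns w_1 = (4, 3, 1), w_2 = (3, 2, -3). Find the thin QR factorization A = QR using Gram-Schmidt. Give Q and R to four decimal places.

Q = [[0.7845, 0.1895], [0.5883, 0.0737], [0.1961, -0.9791]], R = [[5.0990, 2.9417], [0.0000, 3.6532]]

w_1 = (4, 3, 1); ‖w_1‖ = 5.0990, so e_1 = (0.7845, 0.5883, 0.1961).
e_1·w_2 = 0.7845·3 + 0.5883·2 + 0.1961·(-3) = 2.9417.
u_2 = w_2 − 2.9417·e_1 = (0.6923, 0.2692, -3.5769).
‖u_2‖ = 3.6532, so e_2 = (0.1895, 0.0737, -0.9791).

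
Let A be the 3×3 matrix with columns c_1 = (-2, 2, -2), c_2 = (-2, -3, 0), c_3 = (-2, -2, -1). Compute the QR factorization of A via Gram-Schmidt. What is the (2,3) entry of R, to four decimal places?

c_1 = (-2, 2, -2); ‖c_1‖ = 3.4641, so e_1 = (-0.5774, 0.5774, -0.5774).
e_1·c_2 = (-0.5774)·(-2) + 0.5774·(-3) + (-0.5774)·0 = -0.5774.
u_2 = c_2 + 0.5774·e_1 = (-2.3333, -2.6667, -0.3333).
‖u_2‖ = 3.5590, so e_2 = (-0.6556, -0.7493, -0.0937).
r_{23} = e_2·c_3 = 2.9034.

r_{23} = 2.9034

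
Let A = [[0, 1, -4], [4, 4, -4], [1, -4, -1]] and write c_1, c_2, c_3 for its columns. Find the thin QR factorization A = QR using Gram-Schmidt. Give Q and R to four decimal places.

Q = [[0.0000, 0.2019, -0.9794], [0.9701, 0.2375, 0.0490], [0.2425, -0.9502, -0.1959]], R = [[4.1231, 2.9104, -4.1231], [0.0000, 4.9527, -0.8076], [0.0000, 0.0000, 3.9176]]

c_1 = (0, 4, 1); ‖c_1‖ = 4.1231, so e_1 = (0.0000, 0.9701, 0.2425).
e_1·c_2 = 0.0000·1 + 0.9701·4 + 0.2425·(-4) = 2.9104.
u_2 = c_2 − 2.9104·e_1 = (1.0000, 1.1765, -4.7059).
‖u_2‖ = 4.9527, so e_2 = (0.2019, 0.2375, -0.9502).
e_1·c_3 = 0.0000·(-4) + 0.9701·(-4) + 0.2425·(-1) = -4.1231; e_2·c_3 = 0.2019·(-4) + 0.2375·(-4) + (-0.9502)·(-1) = -0.8076.
u_3 = c_3 + 4.1231·e_1 + 0.8076·e_2 = (-3.8369, 0.1918, -0.7674).
‖u_3‖ = 3.9176, so e_3 = (-0.9794, 0.0490, -0.1959).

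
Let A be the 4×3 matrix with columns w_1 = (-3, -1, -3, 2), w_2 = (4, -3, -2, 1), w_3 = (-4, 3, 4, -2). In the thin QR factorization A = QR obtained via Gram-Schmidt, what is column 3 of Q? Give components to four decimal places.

e_3 = (-0.3139, -0.7930, 0.5128, -0.0982)

e_1 = w_1/‖w_1‖ = (-3, -1, -3, 2)/4.7958 = (-0.6255, -0.2085, -0.6255, 0.4170).
r_{12} = e_1·w_2 = -0.2085.
u_2 = w_2 + 0.2085·e_1 = (3.8696, -3.0435, -2.1304, 1.0870).
‖u_2‖ = 5.4733, so e_2 = (0.7070, -0.5561, -0.3892, 0.1986).
r_{13} = e_1·w_3 = -1.4596; r_{23} = e_2·w_3 = -6.4503.
u_3 = w_3 + 1.4596·e_1 + 6.4503·e_2 = (-0.3527, -0.8911, 0.5762, -0.1103).
‖u_3‖ = 1.1237, so e_3 = (-0.3139, -0.7930, 0.5128, -0.0982).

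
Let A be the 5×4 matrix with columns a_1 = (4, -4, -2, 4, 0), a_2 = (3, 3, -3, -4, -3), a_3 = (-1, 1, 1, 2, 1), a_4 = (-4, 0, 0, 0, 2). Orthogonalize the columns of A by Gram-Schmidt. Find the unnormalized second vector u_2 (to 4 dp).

u_2 = (3.7692, 2.2308, -3.3846, -3.2308, -3.0000)

a_1 = (4, -4, -2, 4, 0); ‖a_1‖ = 7.2111, so q_1 = (0.5547, -0.5547, -0.2774, 0.5547, 0.0000).
q_1·a_2 = 0.5547·3 + (-0.5547)·3 + (-0.2774)·(-3) + 0.5547·(-4) + 0.0000·(-3) = -1.3868.
u_2 = a_2 + 1.3868·q_1 = (3.7692, 2.2308, -3.3846, -3.2308, -3.0000).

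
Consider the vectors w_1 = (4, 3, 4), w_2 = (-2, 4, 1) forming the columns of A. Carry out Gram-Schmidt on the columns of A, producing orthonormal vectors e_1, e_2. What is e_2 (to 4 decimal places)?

e_2 = (-0.6306, 0.7745, 0.0498)

w_1 = (4, 3, 4); ‖w_1‖ = 6.4031, so e_1 = (0.6247, 0.4685, 0.6247).
e_1·w_2 = 0.6247·(-2) + 0.4685·4 + 0.6247·1 = 1.2494.
u_2 = w_2 − 1.2494·e_1 = (-2.7805, 3.4146, 0.2195).
‖u_2‖ = 4.4090, so e_2 = (-0.6306, 0.7745, 0.0498).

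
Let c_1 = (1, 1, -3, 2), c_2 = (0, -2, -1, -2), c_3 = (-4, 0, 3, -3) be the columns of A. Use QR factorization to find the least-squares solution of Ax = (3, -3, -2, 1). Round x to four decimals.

c_1 = (1, 1, -3, 2); ‖c_1‖ = 3.8730, so e_1 = (0.2582, 0.2582, -0.7746, 0.5164).
e_1·c_2 = 0.2582·0 + 0.2582·(-2) + (-0.7746)·(-1) + 0.5164·(-2) = -0.7746.
u_2 = c_2 + 0.7746·e_1 = (0.2000, -1.8000, -1.6000, -1.6000).
‖u_2‖ = 2.8983, so e_2 = (0.0690, -0.6211, -0.5521, -0.5521).
e_1·c_3 = 0.2582·(-4) + 0.2582·0 + (-0.7746)·3 + 0.5164·(-3) = -4.9058; e_2·c_3 = 0.0690·(-4) + (-0.6211)·0 + (-0.5521)·3 + (-0.5521)·(-3) = -0.2760.
u_3 = c_3 + 4.9058·e_1 + 0.2760·e_2 = (-2.7143, 1.0952, -0.9524, -0.6190).
‖u_3‖ = 3.1396, so e_3 = (-0.8645, 0.3488, -0.3033, -0.1972).
Qᵀb = (2.0656, 2.6222, -3.2306).
Back-substitute: x_3 = -3.2306/3.1396 = -1.0290.
x_2 = (2.6222 + 0.2760·(-1.0290))/2.8983 = 0.8068.
x_1 = (2.0656 + 0.7746·0.8068 + 4.9058·(-1.0290))/3.8730 = -0.6087.

x = (-0.6087, 0.8068, -1.0290)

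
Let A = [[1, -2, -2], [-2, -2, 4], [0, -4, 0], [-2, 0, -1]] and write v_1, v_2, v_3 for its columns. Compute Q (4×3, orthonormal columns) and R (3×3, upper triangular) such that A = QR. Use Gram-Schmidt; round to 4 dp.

v_1 = (1, -2, 0, -2); ‖v_1‖ = 3.0000, so q_1 = (0.3333, -0.6667, 0.0000, -0.6667).
q_1·v_2 = 0.3333·(-2) + (-0.6667)·(-2) + 0.0000·(-4) + (-0.6667)·0 = 0.6667.
u_2 = v_2 − 0.6667·q_1 = (-2.2222, -1.5556, -4.0000, 0.4444).
‖u_2‖ = 4.8534, so q_2 = (-0.4579, -0.3205, -0.8242, 0.0916).
q_1·v_3 = 0.3333·(-2) + (-0.6667)·4 + 0.0000·0 + (-0.6667)·(-1) = -2.6667; q_2·v_3 = (-0.4579)·(-2) + (-0.3205)·4 + (-0.8242)·0 + 0.0916·(-1) = -0.4579.
u_3 = v_3 + 2.6667·q_1 + 0.4579·q_2 = (-1.3208, 2.0755, -0.3774, -2.7358).
‖u_3‖ = 3.6985, so q_3 = (-0.3571, 0.5612, -0.1020, -0.7397).

Q = [[0.3333, -0.4579, -0.3571], [-0.6667, -0.3205, 0.5612], [0.0000, -0.8242, -0.1020], [-0.6667, 0.0916, -0.7397]], R = [[3.0000, 0.6667, -2.6667], [0.0000, 4.8534, -0.4579], [0.0000, 0.0000, 3.6985]]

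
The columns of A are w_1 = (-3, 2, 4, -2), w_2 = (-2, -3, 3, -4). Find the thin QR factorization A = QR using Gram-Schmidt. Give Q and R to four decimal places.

w_1 = (-3, 2, 4, -2); ‖w_1‖ = 5.7446, so q_1 = (-0.5222, 0.3482, 0.6963, -0.3482).
q_1·w_2 = (-0.5222)·(-2) + 0.3482·(-3) + 0.6963·3 + (-0.3482)·(-4) = 3.4816.
u_2 = w_2 − 3.4816·q_1 = (-0.1818, -4.2121, 0.5758, -2.7879).
‖u_2‖ = 5.0871, so q_2 = (-0.0357, -0.8280, 0.1132, -0.5480).

Q = [[-0.5222, -0.0357], [0.3482, -0.8280], [0.6963, 0.1132], [-0.3482, -0.5480]], R = [[5.7446, 3.4816], [0.0000, 5.0871]]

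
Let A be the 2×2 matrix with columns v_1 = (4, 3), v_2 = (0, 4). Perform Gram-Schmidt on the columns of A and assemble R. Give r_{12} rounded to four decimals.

e_1 = v_1/‖v_1‖ = (4, 3)/5.0000 = (0.8000, 0.6000).
r_{12} = e_1·v_2 = 2.4000.

r_{12} = 2.4000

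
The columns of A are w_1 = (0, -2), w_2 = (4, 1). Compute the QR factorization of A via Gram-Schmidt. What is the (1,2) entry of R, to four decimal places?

w_1 = (0, -2); ‖w_1‖ = 2.0000, so e_1 = (0.0000, -1.0000).
r_{12} = e_1·w_2 = -1.0000.

r_{12} = -1.0000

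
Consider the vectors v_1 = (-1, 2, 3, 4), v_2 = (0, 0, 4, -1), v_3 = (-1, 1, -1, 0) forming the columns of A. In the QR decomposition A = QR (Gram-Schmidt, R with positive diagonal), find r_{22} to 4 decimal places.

v_1 = (-1, 2, 3, 4); ‖v_1‖ = 5.4772, so q_1 = (-0.1826, 0.3651, 0.5477, 0.7303).
q_1·v_2 = (-0.1826)·0 + 0.3651·0 + 0.5477·4 + 0.7303·(-1) = 1.4606.
u_2 = v_2 − 1.4606·q_1 = (0.2667, -0.5333, 3.2000, -2.0667).
r_{22} = ‖u_2‖ = 3.8557.

r_{22} = 3.8557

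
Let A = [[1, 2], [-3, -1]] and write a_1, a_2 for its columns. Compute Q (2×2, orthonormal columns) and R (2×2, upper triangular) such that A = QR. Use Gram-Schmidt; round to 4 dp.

Q = [[0.3162, 0.9487], [-0.9487, 0.3162]], R = [[3.1623, 1.5811], [0.0000, 1.5811]]

e_1 = a_1/‖a_1‖ = (1, -3)/3.1623 = (0.3162, -0.9487).
r_{12} = e_1·a_2 = 1.5811.
u_2 = a_2 − 1.5811·e_1 = (1.5000, 0.5000).
‖u_2‖ = 1.5811, so e_2 = (0.9487, 0.3162).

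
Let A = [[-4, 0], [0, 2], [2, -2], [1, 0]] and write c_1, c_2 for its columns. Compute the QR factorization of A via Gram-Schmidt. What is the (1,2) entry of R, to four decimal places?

r_{12} = -0.8729

c_1 = (-4, 0, 2, 1); ‖c_1‖ = 4.5826, so q_1 = (-0.8729, 0.0000, 0.4364, 0.2182).
r_{12} = q_1·c_2 = -0.8729.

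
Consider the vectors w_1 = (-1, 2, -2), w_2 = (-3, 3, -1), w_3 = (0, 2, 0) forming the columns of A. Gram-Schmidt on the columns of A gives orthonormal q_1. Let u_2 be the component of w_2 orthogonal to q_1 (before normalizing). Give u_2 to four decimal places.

q_1 = w_1/‖w_1‖ = (-1, 2, -2)/3.0000 = (-0.3333, 0.6667, -0.6667).
r_{12} = q_1·w_2 = 3.6667.
u_2 = w_2 − 3.6667·q_1 = (-1.7778, 0.5556, 1.4444).

u_2 = (-1.7778, 0.5556, 1.4444)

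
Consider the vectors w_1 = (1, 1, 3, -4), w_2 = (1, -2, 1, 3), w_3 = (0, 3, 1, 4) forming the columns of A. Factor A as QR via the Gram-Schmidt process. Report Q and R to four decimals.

w_1 = (1, 1, 3, -4); ‖w_1‖ = 5.1962, so q_1 = (0.1925, 0.1925, 0.5774, -0.7698).
q_1·w_2 = 0.1925·1 + 0.1925·(-2) + 0.5774·1 + (-0.7698)·3 = -1.9245.
u_2 = w_2 + 1.9245·q_1 = (1.3704, -1.6296, 2.1111, 1.5185).
‖u_2‖ = 3.3610, so q_2 = (0.4077, -0.4849, 0.6281, 0.4518).
q_1·w_3 = 0.1925·0 + 0.1925·3 + 0.5774·1 + (-0.7698)·4 = -1.9245; q_2·w_3 = 0.4077·0 + (-0.4849)·3 + 0.6281·1 + 0.4518·4 = 0.9807.
u_3 = w_3 + 1.9245·q_1 − 0.9807·q_2 = (-0.0295, 3.8459, 1.4951, 2.0754).
‖u_3‖ = 4.6189, so q_3 = (-0.0064, 0.8326, 0.3237, 0.4493).

Q = [[0.1925, 0.4077, -0.0064], [0.1925, -0.4849, 0.8326], [0.5774, 0.6281, 0.3237], [-0.7698, 0.4518, 0.4493]], R = [[5.1962, -1.9245, -1.9245], [0.0000, 3.3610, 0.9807], [0.0000, 0.0000, 4.6189]]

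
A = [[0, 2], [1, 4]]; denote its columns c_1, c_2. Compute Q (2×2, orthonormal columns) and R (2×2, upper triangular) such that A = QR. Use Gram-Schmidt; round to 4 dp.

Q = [[0.0000, 1.0000], [1.0000, 0.0000]], R = [[1.0000, 4.0000], [0.0000, 2.0000]]

c_1 = (0, 1); ‖c_1‖ = 1.0000, so q_1 = (0.0000, 1.0000).
q_1·c_2 = 0.0000·2 + 1.0000·4 = 4.0000.
u_2 = c_2 − 4.0000·q_1 = (2.0000, 0.0000).
‖u_2‖ = 2.0000, so q_2 = (1.0000, 0.0000).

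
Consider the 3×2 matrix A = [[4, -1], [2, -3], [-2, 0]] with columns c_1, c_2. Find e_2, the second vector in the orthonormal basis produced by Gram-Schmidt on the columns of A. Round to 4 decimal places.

e_2 = (0.2760, -0.8971, -0.3450)

c_1 = (4, 2, -2); ‖c_1‖ = 4.8990, so e_1 = (0.8165, 0.4082, -0.4082).
e_1·c_2 = 0.8165·(-1) + 0.4082·(-3) + (-0.4082)·0 = -2.0412.
u_2 = c_2 + 2.0412·e_1 = (0.6667, -2.1667, -0.8333).
‖u_2‖ = 2.4152, so e_2 = (0.2760, -0.8971, -0.3450).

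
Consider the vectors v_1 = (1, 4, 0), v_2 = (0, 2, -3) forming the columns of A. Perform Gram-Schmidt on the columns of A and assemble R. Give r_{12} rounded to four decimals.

v_1 = (1, 4, 0); ‖v_1‖ = 4.1231, so q_1 = (0.2425, 0.9701, 0.0000).
r_{12} = q_1·v_2 = 1.9403.

r_{12} = 1.9403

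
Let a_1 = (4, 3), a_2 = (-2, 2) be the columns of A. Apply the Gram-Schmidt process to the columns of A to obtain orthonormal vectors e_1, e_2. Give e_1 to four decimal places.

e_1 = (0.8000, 0.6000)

e_1 = a_1/‖a_1‖ = (4, 3)/5.0000 = (0.8000, 0.6000).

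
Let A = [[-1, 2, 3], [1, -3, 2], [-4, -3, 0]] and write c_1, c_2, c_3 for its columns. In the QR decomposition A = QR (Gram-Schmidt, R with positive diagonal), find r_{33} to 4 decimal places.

c_1 = (-1, 1, -4); ‖c_1‖ = 4.2426, so q_1 = (-0.2357, 0.2357, -0.9428).
q_1·c_2 = (-0.2357)·2 + 0.2357·(-3) + (-0.9428)·(-3) = 1.6499.
u_2 = c_2 − 1.6499·q_1 = (2.3889, -3.3889, -1.4444).
‖u_2‖ = 4.3906, so q_2 = (0.5441, -0.7718, -0.3290).
q_1·c_3 = (-0.2357)·3 + 0.2357·2 + (-0.9428)·0 = -0.2357; q_2·c_3 = 0.5441·3 + (-0.7718)·2 + (-0.3290)·0 = 0.0886.
u_3 = c_3 + 0.2357·q_1 − 0.0886·q_2 = (2.8963, 2.1239, -0.1931).
r_{33} = ‖u_3‖ = 3.5967.

r_{33} = 3.5967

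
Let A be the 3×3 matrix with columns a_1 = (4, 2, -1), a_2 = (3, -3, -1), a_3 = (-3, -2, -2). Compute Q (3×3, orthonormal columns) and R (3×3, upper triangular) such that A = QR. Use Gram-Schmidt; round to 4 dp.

a_1 = (4, 2, -1); ‖a_1‖ = 4.5826, so e_1 = (0.8729, 0.4364, -0.2182).
e_1·a_2 = 0.8729·3 + 0.4364·(-3) + (-0.2182)·(-1) = 1.5275.
u_2 = a_2 − 1.5275·e_1 = (1.6667, -3.6667, -0.6667).
‖u_2‖ = 4.0825, so e_2 = (0.4082, -0.8981, -0.1633).
e_1·a_3 = 0.8729·(-3) + 0.4364·(-2) + (-0.2182)·(-2) = -3.0551; e_2·a_3 = 0.4082·(-3) + (-0.8981)·(-2) + (-0.1633)·(-2) = 0.8981.
u_3 = a_3 + 3.0551·e_1 − 0.8981·e_2 = (-0.7000, 0.1400, -2.5200).
‖u_3‖ = 2.6192, so e_3 = (-0.2673, 0.0535, -0.9621).

Q = [[0.8729, 0.4082, -0.2673], [0.4364, -0.8981, 0.0535], [-0.2182, -0.1633, -0.9621]], R = [[4.5826, 1.5275, -3.0551], [0.0000, 4.0825, 0.8981], [0.0000, 0.0000, 2.6192]]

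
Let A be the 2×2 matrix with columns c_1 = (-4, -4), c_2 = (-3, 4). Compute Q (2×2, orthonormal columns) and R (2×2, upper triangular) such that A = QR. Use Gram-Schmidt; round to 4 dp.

Q = [[-0.7071, -0.7071], [-0.7071, 0.7071]], R = [[5.6569, -0.7071], [0.0000, 4.9497]]

e_1 = c_1/‖c_1‖ = (-4, -4)/5.6569 = (-0.7071, -0.7071).
r_{12} = e_1·c_2 = -0.7071.
u_2 = c_2 + 0.7071·e_1 = (-3.5000, 3.5000).
‖u_2‖ = 4.9497, so e_2 = (-0.7071, 0.7071).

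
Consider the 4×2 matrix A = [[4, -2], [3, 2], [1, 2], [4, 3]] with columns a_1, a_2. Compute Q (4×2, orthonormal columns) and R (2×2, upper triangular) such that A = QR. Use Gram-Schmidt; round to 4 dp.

e_1 = a_1/‖a_1‖ = (4, 3, 1, 4)/6.4807 = (0.6172, 0.4629, 0.1543, 0.6172).
r_{12} = e_1·a_2 = 1.8516.
u_2 = a_2 − 1.8516·e_1 = (-3.1429, 1.1429, 1.7143, 1.8571).
‖u_2‖ = 4.1918, so e_2 = (-0.7498, 0.2726, 0.4090, 0.4430).

Q = [[0.6172, -0.7498], [0.4629, 0.2726], [0.1543, 0.4090], [0.6172, 0.4430]], R = [[6.4807, 1.8516], [0.0000, 4.1918]]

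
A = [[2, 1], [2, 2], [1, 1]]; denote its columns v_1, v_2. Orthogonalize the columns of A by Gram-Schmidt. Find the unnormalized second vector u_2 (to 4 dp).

v_1 = (2, 2, 1); ‖v_1‖ = 3.0000, so e_1 = (0.6667, 0.6667, 0.3333).
e_1·v_2 = 0.6667·1 + 0.6667·2 + 0.3333·1 = 2.3333.
u_2 = v_2 − 2.3333·e_1 = (-0.5556, 0.4444, 0.2222).

u_2 = (-0.5556, 0.4444, 0.2222)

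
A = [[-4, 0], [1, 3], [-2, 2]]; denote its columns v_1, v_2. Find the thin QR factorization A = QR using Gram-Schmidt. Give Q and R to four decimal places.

v_1 = (-4, 1, -2); ‖v_1‖ = 4.5826, so q_1 = (-0.8729, 0.2182, -0.4364).
q_1·v_2 = (-0.8729)·0 + 0.2182·3 + (-0.4364)·2 = -0.2182.
u_2 = v_2 + 0.2182·q_1 = (-0.1905, 3.0476, 1.9048).
‖u_2‖ = 3.5989, so q_2 = (-0.0529, 0.8468, 0.5293).

Q = [[-0.8729, -0.0529], [0.2182, 0.8468], [-0.4364, 0.5293]], R = [[4.5826, -0.2182], [0.0000, 3.5989]]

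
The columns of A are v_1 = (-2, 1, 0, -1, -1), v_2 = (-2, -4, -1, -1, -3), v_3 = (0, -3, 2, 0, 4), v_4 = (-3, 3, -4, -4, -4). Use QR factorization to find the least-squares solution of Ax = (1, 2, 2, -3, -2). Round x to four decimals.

x = (0.5720, -0.1945, -0.1908, 0.0258)

v_1 = (-2, 1, 0, -1, -1); ‖v_1‖ = 2.6458, so e_1 = (-0.7559, 0.3780, 0.0000, -0.3780, -0.3780).
e_1·v_2 = (-0.7559)·(-2) + 0.3780·(-4) + 0.0000·(-1) + (-0.3780)·(-1) + (-0.3780)·(-3) = 1.5119.
u_2 = v_2 − 1.5119·e_1 = (-0.8571, -4.5714, -1.0000, -0.4286, -2.4286).
‖u_2‖ = 5.3586, so e_2 = (-0.1600, -0.8531, -0.1866, -0.0800, -0.4532).
e_1·v_3 = (-0.7559)·0 + 0.3780·(-3) + 0.0000·2 + (-0.3780)·0 + (-0.3780)·4 = -2.6458; e_2·v_3 = (-0.1600)·0 + (-0.8531)·(-3) + (-0.1866)·2 + (-0.0800)·0 + (-0.4532)·4 = 0.3732.
u_3 = v_3 + 2.6458·e_1 − 0.3732·e_2 = (-1.9403, -1.6816, 2.0697, -0.9701, 3.1692).
‖u_3‖ = 4.6755, so e_3 = (-0.4150, -0.3597, 0.4427, -0.2075, 0.6778).
e_1·v_4 = (-0.7559)·(-3) + 0.3780·3 + 0.0000·(-4) + (-0.3780)·(-4) + (-0.3780)·(-4) = 6.4254; e_2·v_4 = (-0.1600)·(-3) + (-0.8531)·3 + (-0.1866)·(-4) + (-0.0800)·(-4) + (-0.4532)·(-4) = 0.7998; e_3·v_4 = (-0.4150)·(-3) + (-0.3597)·3 + 0.4427·(-4) + (-0.2075)·(-4) + 0.6778·(-4) = -3.4859.
u_4 = v_4 − 6.4254·e_1 − 0.7998·e_2 + 3.4859·e_3 = (0.5385, 0.0000, -2.3077, -2.2308, 1.1538).
‖u_4‖ = 3.4530, so e_4 = (0.1559, 0.0000, -0.6683, -0.6460, 0.3342).
Qᵀb = (1.8898, -1.0930, -0.9821, 0.0891).
Back-substitute: x_4 = 0.0891/3.4530 = 0.0258.
x_3 = (-0.9821 + 3.4859·0.0258)/4.6755 = -0.1908.
x_2 = (-1.0930 − 0.3732·(-0.1908) − 0.7998·0.0258)/5.3586 = -0.1945.
x_1 = (1.8898 − 1.5119·(-0.1945) + 2.6458·(-0.1908) − 6.4254·0.0258)/2.6458 = 0.5720.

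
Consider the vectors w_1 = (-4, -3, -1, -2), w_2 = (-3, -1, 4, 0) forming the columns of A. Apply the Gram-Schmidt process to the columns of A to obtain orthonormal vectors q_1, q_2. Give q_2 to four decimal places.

w_1 = (-4, -3, -1, -2); ‖w_1‖ = 5.4772, so q_1 = (-0.7303, -0.5477, -0.1826, -0.3651).
q_1·w_2 = (-0.7303)·(-3) + (-0.5477)·(-1) + (-0.1826)·4 + (-0.3651)·0 = 2.0083.
u_2 = w_2 − 2.0083·q_1 = (-1.5333, 0.1000, 4.3667, 0.7333).
‖u_2‖ = 4.6869, so q_2 = (-0.3272, 0.0213, 0.9317, 0.1565).

q_2 = (-0.3272, 0.0213, 0.9317, 0.1565)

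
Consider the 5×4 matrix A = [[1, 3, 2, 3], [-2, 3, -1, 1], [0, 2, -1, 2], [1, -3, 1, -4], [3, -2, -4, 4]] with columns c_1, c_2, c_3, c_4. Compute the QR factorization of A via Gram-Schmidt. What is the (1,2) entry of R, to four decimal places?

r_{12} = -3.0984

e_1 = c_1/‖c_1‖ = (1, -2, 0, 1, 3)/3.8730 = (0.2582, -0.5164, 0.0000, 0.2582, 0.7746).
r_{12} = e_1·c_2 = -3.0984.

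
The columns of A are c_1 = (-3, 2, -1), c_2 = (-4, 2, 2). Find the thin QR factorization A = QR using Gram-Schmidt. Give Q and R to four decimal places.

Q = [[-0.8018, -0.3162], [0.5345, 0.0000], [-0.2673, 0.9487]], R = [[3.7417, 3.7417], [0.0000, 3.1623]]

c_1 = (-3, 2, -1); ‖c_1‖ = 3.7417, so q_1 = (-0.8018, 0.5345, -0.2673).
q_1·c_2 = (-0.8018)·(-4) + 0.5345·2 + (-0.2673)·2 = 3.7417.
u_2 = c_2 − 3.7417·q_1 = (-1.0000, 0.0000, 3.0000).
‖u_2‖ = 3.1623, so q_2 = (-0.3162, 0.0000, 0.9487).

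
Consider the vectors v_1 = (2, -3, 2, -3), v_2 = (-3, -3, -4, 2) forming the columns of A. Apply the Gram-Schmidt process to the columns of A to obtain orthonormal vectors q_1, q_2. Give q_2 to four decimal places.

v_1 = (2, -3, 2, -3); ‖v_1‖ = 5.0990, so q_1 = (0.3922, -0.5883, 0.3922, -0.5883).
q_1·v_2 = 0.3922·(-3) + (-0.5883)·(-3) + 0.3922·(-4) + (-0.5883)·2 = -2.1573.
u_2 = v_2 + 2.1573·q_1 = (-2.1538, -4.2692, -3.1538, 0.7308).
‖u_2‖ = 5.7746, so q_2 = (-0.3730, -0.7393, -0.5462, 0.1265).

q_2 = (-0.3730, -0.7393, -0.5462, 0.1265)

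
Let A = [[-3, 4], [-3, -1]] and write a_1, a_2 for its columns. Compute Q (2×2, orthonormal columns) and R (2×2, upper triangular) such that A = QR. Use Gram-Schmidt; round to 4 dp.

Q = [[-0.7071, 0.7071], [-0.7071, -0.7071]], R = [[4.2426, -2.1213], [0.0000, 3.5355]]

a_1 = (-3, -3); ‖a_1‖ = 4.2426, so e_1 = (-0.7071, -0.7071).
e_1·a_2 = (-0.7071)·4 + (-0.7071)·(-1) = -2.1213.
u_2 = a_2 + 2.1213·e_1 = (2.5000, -2.5000).
‖u_2‖ = 3.5355, so e_2 = (0.7071, -0.7071).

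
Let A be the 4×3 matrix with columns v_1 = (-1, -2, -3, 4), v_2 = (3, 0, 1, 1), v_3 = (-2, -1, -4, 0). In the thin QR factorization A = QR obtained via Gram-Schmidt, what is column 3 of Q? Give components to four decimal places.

v_1 = (-1, -2, -3, 4); ‖v_1‖ = 5.4772, so q_1 = (-0.1826, -0.3651, -0.5477, 0.7303).
q_1·v_2 = (-0.1826)·3 + (-0.3651)·0 + (-0.5477)·1 + 0.7303·1 = -0.3651.
u_2 = v_2 + 0.3651·q_1 = (2.9333, -0.1333, 0.8000, 1.2667).
‖u_2‖ = 3.2965, so q_2 = (0.8898, -0.0404, 0.2427, 0.3843).
q_1·v_3 = (-0.1826)·(-2) + (-0.3651)·(-1) + (-0.5477)·(-4) + 0.7303·0 = 2.9212; q_2·v_3 = 0.8898·(-2) + (-0.0404)·(-1) + 0.2427·(-4) + 0.3843·0 = -2.7100.
u_3 = v_3 − 2.9212·q_1 + 2.7100·q_2 = (0.9448, -0.0429, -1.7423, -1.0920).
‖u_3‖ = 2.2633, so q_3 = (0.4174, -0.0190, -0.7698, -0.4825).

q_3 = (0.4174, -0.0190, -0.7698, -0.4825)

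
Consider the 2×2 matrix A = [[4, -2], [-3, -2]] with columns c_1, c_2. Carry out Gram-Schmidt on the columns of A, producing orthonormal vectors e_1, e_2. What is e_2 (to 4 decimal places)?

e_1 = c_1/‖c_1‖ = (4, -3)/5.0000 = (0.8000, -0.6000).
r_{12} = e_1·c_2 = -0.4000.
u_2 = c_2 + 0.4000·e_1 = (-1.6800, -2.2400).
‖u_2‖ = 2.8000, so e_2 = (-0.6000, -0.8000).

e_2 = (-0.6000, -0.8000)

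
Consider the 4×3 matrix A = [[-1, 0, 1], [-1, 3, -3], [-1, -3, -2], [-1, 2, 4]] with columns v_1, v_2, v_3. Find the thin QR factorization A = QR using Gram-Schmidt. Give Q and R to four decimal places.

Q = [[-0.5000, -0.1091, 0.2085], [-0.5000, 0.5455, -0.6698], [-0.5000, -0.7638, -0.2174], [-0.5000, 0.3273, 0.6787]], R = [[2.0000, -1.0000, 0.0000], [0.0000, 4.5826, 1.0911], [0.0000, 0.0000, 5.3675]]

v_1 = (-1, -1, -1, -1); ‖v_1‖ = 2.0000, so e_1 = (-0.5000, -0.5000, -0.5000, -0.5000).
e_1·v_2 = (-0.5000)·0 + (-0.5000)·3 + (-0.5000)·(-3) + (-0.5000)·2 = -1.0000.
u_2 = v_2 + 1.0000·e_1 = (-0.5000, 2.5000, -3.5000, 1.5000).
‖u_2‖ = 4.5826, so e_2 = (-0.1091, 0.5455, -0.7638, 0.3273).
e_1·v_3 = (-0.5000)·1 + (-0.5000)·(-3) + (-0.5000)·(-2) + (-0.5000)·4 = 0.0000; e_2·v_3 = (-0.1091)·1 + 0.5455·(-3) + (-0.7638)·(-2) + 0.3273·4 = 1.0911.
u_3 = v_3 + 0.0000·e_1 − 1.0911·e_2 = (1.1190, -3.5952, -1.1667, 3.6429).
‖u_3‖ = 5.3675, so e_3 = (0.2085, -0.6698, -0.2174, 0.6787).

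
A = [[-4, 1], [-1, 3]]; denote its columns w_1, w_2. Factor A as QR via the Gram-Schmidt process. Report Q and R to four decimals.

Q = [[-0.9701, -0.2425], [-0.2425, 0.9701]], R = [[4.1231, -1.6977], [0.0000, 2.6679]]

e_1 = w_1/‖w_1‖ = (-4, -1)/4.1231 = (-0.9701, -0.2425).
r_{12} = e_1·w_2 = -1.6977.
u_2 = w_2 + 1.6977·e_1 = (-0.6471, 2.5882).
‖u_2‖ = 2.6679, so e_2 = (-0.2425, 0.9701).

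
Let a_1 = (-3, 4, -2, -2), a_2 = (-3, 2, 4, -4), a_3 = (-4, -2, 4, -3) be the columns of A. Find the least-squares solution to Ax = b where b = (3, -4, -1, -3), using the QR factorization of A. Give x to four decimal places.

x = (-0.4230, -0.2029, 0.2033)

a_1 = (-3, 4, -2, -2); ‖a_1‖ = 5.7446, so e_1 = (-0.5222, 0.6963, -0.3482, -0.3482).
e_1·a_2 = (-0.5222)·(-3) + 0.6963·2 + (-0.3482)·4 + (-0.3482)·(-4) = 2.9593.
u_2 = a_2 − 2.9593·e_1 = (-1.4545, -0.0606, 5.0303, -2.9697).
‖u_2‖ = 6.0202, so e_2 = (-0.2416, -0.0101, 0.8356, -0.4933).
e_1·a_3 = (-0.5222)·(-4) + 0.6963·(-2) + (-0.3482)·4 + (-0.3482)·(-3) = 0.3482; e_2·a_3 = (-0.2416)·(-4) + (-0.0101)·(-2) + 0.8356·4 + (-0.4933)·(-3) = 5.8088.
u_3 = a_3 − 0.3482·e_1 − 5.8088·e_2 = (-2.4147, -2.1839, -0.7324, -0.0134).
‖u_3‖ = 3.3372, so e_3 = (-0.7236, -0.6544, -0.2195, -0.0040).
Qᵀb = (-2.9593, -0.0403, 0.6785).
Back-substitute: x_3 = 0.6785/3.3372 = 0.2033.
x_2 = (-0.0403 − 5.8088·0.2033)/6.0202 = -0.2029.
x_1 = (-2.9593 − 2.9593·(-0.2029) − 0.3482·0.2033)/5.7446 = -0.4230.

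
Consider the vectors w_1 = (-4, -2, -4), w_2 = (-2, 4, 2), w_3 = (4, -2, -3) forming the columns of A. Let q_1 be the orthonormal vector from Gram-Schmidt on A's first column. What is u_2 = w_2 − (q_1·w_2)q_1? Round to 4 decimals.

w_1 = (-4, -2, -4); ‖w_1‖ = 6.0000, so q_1 = (-0.6667, -0.3333, -0.6667).
q_1·w_2 = (-0.6667)·(-2) + (-0.3333)·4 + (-0.6667)·2 = -1.3333.
u_2 = w_2 + 1.3333·q_1 = (-2.8889, 3.5556, 1.1111).

u_2 = (-2.8889, 3.5556, 1.1111)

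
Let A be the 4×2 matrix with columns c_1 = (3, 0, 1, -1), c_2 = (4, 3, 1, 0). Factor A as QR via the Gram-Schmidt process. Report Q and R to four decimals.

Q = [[0.9045, 0.1394], [0.0000, 0.9199], [0.3015, -0.0557], [-0.3015, 0.3624]], R = [[3.3166, 3.9196], [0.0000, 3.2613]]

c_1 = (3, 0, 1, -1); ‖c_1‖ = 3.3166, so q_1 = (0.9045, 0.0000, 0.3015, -0.3015).
q_1·c_2 = 0.9045·4 + 0.0000·3 + 0.3015·1 + (-0.3015)·0 = 3.9196.
u_2 = c_2 − 3.9196·q_1 = (0.4545, 3.0000, -0.1818, 1.1818).
‖u_2‖ = 3.2613, so q_2 = (0.1394, 0.9199, -0.0557, 0.3624).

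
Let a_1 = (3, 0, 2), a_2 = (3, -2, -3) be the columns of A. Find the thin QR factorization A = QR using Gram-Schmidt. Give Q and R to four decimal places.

a_1 = (3, 0, 2); ‖a_1‖ = 3.6056, so q_1 = (0.8321, 0.0000, 0.5547).
q_1·a_2 = 0.8321·3 + 0.0000·(-2) + 0.5547·(-3) = 0.8321.
u_2 = a_2 − 0.8321·q_1 = (2.3077, -2.0000, -3.4615).
‖u_2‖ = 4.6160, so q_2 = (0.4999, -0.4333, -0.7499).

Q = [[0.8321, 0.4999], [0.0000, -0.4333], [0.5547, -0.7499]], R = [[3.6056, 0.8321], [0.0000, 4.6160]]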